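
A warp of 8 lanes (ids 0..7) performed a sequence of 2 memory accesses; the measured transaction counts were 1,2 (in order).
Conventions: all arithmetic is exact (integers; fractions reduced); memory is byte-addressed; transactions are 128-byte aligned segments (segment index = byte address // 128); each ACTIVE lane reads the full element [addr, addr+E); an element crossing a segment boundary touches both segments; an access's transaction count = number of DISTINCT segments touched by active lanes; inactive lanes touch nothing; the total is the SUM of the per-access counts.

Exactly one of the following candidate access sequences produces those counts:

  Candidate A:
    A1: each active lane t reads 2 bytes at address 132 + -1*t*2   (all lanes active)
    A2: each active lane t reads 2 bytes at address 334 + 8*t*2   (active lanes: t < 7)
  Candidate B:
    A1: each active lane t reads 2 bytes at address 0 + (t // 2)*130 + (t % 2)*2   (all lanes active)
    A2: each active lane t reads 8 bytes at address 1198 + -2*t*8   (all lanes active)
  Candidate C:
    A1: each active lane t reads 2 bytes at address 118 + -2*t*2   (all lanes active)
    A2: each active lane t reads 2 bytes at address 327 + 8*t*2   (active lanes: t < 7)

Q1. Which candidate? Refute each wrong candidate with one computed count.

A: A1 gives 2 transactions, not 1
B: A1 gives 4 transactions, not 1
C: all counts match (1,2)

Answer: C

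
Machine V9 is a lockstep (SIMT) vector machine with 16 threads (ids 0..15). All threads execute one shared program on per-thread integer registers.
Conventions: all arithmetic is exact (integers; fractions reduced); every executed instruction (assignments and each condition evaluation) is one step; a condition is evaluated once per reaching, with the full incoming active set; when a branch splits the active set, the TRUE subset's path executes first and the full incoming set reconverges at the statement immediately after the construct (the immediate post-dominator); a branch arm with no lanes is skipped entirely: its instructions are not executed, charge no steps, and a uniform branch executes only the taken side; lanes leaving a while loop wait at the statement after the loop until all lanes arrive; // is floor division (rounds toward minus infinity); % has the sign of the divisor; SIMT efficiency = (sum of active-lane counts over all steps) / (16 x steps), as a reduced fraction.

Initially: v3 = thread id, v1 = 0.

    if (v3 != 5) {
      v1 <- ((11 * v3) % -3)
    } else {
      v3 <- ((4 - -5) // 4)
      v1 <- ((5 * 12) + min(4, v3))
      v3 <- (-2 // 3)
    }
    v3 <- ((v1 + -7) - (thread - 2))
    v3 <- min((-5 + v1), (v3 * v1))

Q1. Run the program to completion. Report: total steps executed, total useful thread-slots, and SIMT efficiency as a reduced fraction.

Answer: 7 steps, 66 useful, 33/56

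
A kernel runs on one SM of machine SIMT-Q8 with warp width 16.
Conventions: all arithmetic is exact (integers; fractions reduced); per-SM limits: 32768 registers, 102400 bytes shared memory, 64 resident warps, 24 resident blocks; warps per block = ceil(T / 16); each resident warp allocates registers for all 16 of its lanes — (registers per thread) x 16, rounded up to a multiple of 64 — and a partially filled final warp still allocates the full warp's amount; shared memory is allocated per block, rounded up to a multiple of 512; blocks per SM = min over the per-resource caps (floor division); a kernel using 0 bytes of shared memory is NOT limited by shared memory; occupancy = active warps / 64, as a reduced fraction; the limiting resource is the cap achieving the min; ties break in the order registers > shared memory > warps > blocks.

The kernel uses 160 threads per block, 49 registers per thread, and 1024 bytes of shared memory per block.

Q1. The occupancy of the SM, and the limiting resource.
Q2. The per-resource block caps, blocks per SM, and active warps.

Answer: occupancy 15/32, limited by registers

registers: 3 blocks
shared memory: 100 blocks
warps: 6 blocks
blocks: 24 blocks

Answer: 3 blocks, 30 active warps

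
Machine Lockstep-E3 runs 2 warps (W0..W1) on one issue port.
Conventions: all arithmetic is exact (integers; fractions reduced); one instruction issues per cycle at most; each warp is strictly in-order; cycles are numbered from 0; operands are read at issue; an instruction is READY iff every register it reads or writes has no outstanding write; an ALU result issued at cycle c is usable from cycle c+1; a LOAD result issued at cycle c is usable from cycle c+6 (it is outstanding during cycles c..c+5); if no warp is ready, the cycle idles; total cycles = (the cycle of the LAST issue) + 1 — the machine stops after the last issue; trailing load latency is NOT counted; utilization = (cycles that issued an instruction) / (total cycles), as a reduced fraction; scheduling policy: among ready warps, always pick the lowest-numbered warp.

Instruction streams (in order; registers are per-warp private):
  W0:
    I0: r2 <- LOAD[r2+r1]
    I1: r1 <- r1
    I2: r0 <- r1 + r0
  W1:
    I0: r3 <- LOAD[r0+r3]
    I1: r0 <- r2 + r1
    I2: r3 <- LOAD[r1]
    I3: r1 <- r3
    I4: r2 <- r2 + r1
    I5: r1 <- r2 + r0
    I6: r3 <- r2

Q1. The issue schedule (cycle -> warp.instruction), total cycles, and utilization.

cycle 0: W0.I0
cycle 1: W0.I1
cycle 2: W0.I2
cycle 3: W1.I0
cycle 4: W1.I1
cycle 5: idle
cycle 6: idle
cycle 7: idle
cycle 8: idle
cycle 9: W1.I2
cycle 10: idle
cycle 11: idle
cycle 12: idle
cycle 13: idle
cycle 14: idle
cycle 15: W1.I3
cycle 16: W1.I4
cycle 17: W1.I5
cycle 18: W1.I6

Answer: 19 cycles, utilization 10/19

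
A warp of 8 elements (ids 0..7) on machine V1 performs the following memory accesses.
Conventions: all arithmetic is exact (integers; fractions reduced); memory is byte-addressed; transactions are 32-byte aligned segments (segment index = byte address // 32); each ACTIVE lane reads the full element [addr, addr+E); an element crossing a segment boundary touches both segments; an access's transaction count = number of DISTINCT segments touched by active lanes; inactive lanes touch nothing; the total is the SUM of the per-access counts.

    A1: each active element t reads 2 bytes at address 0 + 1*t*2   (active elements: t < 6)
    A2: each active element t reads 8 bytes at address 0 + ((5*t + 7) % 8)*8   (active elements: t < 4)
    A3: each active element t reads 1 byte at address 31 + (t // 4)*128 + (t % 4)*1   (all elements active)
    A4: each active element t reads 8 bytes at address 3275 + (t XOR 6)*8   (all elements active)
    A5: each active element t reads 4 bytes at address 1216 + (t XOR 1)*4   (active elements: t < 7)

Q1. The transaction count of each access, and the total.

A1: 1 transaction
A2: 2 transactions
A3: 4 transactions
A4: 3 transactions
A5: 1 transaction

Answer: 1,2,4,3,1; total 11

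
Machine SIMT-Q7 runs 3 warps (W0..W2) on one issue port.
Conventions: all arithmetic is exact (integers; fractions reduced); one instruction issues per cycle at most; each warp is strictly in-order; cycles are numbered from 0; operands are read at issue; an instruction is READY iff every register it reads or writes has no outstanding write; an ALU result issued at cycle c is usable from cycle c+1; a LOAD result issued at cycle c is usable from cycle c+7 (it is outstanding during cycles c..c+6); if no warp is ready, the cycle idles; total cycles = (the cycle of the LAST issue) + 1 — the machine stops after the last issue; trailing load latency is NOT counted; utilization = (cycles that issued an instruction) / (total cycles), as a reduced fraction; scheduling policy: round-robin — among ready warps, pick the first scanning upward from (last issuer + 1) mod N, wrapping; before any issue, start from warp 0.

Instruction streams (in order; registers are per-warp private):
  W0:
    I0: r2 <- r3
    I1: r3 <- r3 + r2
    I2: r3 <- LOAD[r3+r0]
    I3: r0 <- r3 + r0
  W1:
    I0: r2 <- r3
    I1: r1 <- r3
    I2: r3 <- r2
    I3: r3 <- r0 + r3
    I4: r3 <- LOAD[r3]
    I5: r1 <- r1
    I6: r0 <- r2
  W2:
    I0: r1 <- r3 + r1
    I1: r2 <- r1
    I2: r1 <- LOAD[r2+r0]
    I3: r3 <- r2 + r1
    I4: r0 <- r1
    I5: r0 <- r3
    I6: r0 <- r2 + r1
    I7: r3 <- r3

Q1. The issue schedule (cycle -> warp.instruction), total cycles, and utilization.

cycle 0: W0.I0
cycle 1: W1.I0
cycle 2: W2.I0
cycle 3: W0.I1
cycle 4: W1.I1
cycle 5: W2.I1
cycle 6: W0.I2
cycle 7: W1.I2
cycle 8: W2.I2
cycle 9: W1.I3
cycle 10: W1.I4
cycle 11: W1.I5
cycle 12: W1.I6
cycle 13: W0.I3
cycle 14: idle
cycle 15: W2.I3
cycle 16: W2.I4
cycle 17: W2.I5
cycle 18: W2.I6
cycle 19: W2.I7

Answer: 20 cycles, utilization 19/20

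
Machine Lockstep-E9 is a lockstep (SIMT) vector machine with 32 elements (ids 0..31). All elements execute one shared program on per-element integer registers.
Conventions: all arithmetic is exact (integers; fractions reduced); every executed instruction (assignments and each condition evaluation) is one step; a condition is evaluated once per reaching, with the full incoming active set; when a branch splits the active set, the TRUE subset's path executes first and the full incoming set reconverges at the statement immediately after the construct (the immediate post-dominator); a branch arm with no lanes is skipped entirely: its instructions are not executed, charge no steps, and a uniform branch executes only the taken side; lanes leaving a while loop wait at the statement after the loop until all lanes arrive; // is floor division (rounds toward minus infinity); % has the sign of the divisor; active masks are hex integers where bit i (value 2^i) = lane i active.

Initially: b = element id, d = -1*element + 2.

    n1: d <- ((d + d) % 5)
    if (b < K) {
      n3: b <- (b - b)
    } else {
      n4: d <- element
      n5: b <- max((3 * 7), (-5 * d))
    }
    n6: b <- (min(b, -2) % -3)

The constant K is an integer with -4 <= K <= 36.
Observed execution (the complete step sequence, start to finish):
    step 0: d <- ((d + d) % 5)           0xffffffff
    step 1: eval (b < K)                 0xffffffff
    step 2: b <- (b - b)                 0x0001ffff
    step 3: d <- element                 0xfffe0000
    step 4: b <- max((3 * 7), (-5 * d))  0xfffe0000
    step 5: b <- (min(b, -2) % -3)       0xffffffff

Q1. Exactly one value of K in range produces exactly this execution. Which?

Answer: K = 17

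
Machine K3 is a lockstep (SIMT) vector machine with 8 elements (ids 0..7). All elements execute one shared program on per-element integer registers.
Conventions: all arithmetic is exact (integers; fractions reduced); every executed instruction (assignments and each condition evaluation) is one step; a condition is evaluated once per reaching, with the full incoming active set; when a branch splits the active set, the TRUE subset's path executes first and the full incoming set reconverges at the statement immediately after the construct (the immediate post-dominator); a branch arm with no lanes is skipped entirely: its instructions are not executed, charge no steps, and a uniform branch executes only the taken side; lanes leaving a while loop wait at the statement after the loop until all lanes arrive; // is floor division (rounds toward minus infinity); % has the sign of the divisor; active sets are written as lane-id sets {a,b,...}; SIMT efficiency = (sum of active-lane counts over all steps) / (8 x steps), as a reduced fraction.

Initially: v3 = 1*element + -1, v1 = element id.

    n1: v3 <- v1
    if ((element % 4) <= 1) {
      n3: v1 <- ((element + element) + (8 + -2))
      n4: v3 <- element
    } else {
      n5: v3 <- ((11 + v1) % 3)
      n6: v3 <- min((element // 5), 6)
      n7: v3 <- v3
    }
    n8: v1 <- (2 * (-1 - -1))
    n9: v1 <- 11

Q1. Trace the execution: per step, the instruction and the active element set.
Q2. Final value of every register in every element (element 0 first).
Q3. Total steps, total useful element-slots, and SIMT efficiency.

step 0: v3 <- v1                     {0,1,2,3,4,5,6,7}
step 1: eval ((element % 4) <= 1)    {0,1,2,3,4,5,6,7}
step 2: v1 <- ((element + element) + (8 + -2)) {0,1,4,5}
step 3: v3 <- element                {0,1,4,5}
step 4: v3 <- ((11 + v1) % 3)        {2,3,6,7}
step 5: v3 <- min((element // 5), 6) {2,3,6,7}
step 6: v3 <- v3                     {2,3,6,7}
step 7: v1 <- (2 * (-1 - -1))        {0,1,2,3,4,5,6,7}
step 8: v1 <- 11                     {0,1,2,3,4,5,6,7}

Answer: 9 steps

v3: 0,1,0,0,4,5,1,1
v1: 11,11,11,11,11,11,11,11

steps = 9; useful = 52; efficiency = 52/72 = 13/18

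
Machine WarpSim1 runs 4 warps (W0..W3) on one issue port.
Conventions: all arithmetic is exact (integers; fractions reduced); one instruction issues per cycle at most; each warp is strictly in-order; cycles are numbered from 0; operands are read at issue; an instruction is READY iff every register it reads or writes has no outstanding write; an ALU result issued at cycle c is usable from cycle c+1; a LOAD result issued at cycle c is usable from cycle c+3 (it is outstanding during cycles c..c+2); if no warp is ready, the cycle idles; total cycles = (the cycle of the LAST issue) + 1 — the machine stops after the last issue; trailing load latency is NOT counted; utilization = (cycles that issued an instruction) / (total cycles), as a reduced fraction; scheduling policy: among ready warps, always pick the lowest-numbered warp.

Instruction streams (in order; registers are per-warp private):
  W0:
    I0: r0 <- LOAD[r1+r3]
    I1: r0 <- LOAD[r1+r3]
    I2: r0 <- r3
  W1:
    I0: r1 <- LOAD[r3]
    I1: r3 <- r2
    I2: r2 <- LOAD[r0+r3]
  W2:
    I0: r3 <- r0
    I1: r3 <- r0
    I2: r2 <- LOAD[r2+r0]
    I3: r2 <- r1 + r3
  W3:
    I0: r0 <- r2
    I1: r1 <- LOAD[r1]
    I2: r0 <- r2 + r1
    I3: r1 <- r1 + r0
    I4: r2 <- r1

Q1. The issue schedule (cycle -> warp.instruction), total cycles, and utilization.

cycle 0: W0.I0
cycle 1: W1.I0
cycle 2: W1.I1
cycle 3: W0.I1
cycle 4: W1.I2
cycle 5: W2.I0
cycle 6: W0.I2
cycle 7: W2.I1
cycle 8: W2.I2
cycle 9: W3.I0
cycle 10: W3.I1
cycle 11: W2.I3
cycle 12: idle
cycle 13: W3.I2
cycle 14: W3.I3
cycle 15: W3.I4

Answer: 16 cycles, utilization 15/16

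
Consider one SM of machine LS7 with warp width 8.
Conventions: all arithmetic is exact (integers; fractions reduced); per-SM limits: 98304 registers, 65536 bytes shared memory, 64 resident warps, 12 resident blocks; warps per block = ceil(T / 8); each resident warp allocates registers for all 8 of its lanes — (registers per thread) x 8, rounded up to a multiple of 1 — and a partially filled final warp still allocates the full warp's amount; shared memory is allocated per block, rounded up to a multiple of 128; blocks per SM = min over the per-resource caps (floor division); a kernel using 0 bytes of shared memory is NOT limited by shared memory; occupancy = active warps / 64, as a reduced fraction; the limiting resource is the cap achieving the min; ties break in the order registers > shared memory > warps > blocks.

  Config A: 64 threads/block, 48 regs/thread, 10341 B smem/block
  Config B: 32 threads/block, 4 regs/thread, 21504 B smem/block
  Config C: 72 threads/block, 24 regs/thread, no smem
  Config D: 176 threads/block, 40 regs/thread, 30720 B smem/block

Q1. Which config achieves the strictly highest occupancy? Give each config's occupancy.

occupancies: A 3/4, B 3/16, C 63/64, D 11/16

Answer: C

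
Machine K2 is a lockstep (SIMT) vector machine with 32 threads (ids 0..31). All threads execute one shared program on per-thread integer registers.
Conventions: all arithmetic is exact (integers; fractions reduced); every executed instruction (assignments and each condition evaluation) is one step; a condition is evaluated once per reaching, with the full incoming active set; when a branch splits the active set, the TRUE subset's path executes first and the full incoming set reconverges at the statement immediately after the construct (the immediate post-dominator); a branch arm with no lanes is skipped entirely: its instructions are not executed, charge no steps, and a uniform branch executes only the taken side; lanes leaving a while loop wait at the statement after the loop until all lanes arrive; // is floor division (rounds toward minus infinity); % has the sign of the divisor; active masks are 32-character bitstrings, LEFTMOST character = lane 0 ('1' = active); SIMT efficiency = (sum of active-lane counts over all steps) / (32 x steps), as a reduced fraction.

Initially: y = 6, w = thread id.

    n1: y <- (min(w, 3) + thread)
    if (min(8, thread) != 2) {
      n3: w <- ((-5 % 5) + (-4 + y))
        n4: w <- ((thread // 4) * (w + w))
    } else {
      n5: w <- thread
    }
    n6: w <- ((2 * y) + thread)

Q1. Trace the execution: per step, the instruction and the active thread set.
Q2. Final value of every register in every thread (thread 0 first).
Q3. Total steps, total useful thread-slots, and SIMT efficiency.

step 0: y <- (min(w, 3) + thread)    11111111111111111111111111111111
step 1: eval (min(8, thread) != 2)   11111111111111111111111111111111
step 2: w <- ((-5 % 5) + (-4 + y))   11011111111111111111111111111111
step 3: w <- ((thread // 4) * (w + w)) 11011111111111111111111111111111
step 4: w <- thread                  00100000000000000000000000000000
step 5: w <- ((2 * y) + thread)      11111111111111111111111111111111

Answer: 6 steps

y: 0,2,4,6,7,8,9,10,11,12,13,14,15,16,17,18,19,20,21,22,23,24,25,26,27,28,29,30,31,32,33,34
w: 0,5,10,15,18,21,24,27,30,33,36,39,42,45,48,51,54,57,60,63,66,69,72,75,78,81,84,87,90,93,96,99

steps = 6; useful = 159; efficiency = 159/192 = 53/64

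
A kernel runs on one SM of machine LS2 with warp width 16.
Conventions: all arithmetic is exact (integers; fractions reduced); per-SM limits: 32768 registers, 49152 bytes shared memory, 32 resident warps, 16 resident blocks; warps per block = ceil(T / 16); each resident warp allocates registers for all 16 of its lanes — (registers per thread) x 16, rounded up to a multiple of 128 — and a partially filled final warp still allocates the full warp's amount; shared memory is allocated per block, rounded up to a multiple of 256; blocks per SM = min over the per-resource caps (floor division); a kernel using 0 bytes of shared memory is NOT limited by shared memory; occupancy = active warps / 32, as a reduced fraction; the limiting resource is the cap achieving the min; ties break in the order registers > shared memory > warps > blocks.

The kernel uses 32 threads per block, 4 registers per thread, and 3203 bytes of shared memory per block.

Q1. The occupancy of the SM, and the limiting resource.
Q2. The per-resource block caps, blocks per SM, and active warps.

Answer: occupancy 7/8, limited by shared memory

registers: 128 blocks
shared memory: 14 blocks
warps: 16 blocks
blocks: 16 blocks

Answer: 14 blocks, 28 active warps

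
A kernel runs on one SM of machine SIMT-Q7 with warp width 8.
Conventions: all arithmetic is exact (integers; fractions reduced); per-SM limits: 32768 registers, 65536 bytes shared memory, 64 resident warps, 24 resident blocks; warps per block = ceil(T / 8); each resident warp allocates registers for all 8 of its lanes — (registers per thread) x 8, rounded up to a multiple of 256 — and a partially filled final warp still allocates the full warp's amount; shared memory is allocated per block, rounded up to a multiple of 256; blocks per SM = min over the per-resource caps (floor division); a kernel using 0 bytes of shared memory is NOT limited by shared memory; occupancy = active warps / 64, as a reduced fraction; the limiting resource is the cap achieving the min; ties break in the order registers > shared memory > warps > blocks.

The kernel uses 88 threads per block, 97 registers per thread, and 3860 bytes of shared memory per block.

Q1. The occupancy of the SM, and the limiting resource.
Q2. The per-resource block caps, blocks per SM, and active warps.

Answer: occupancy 11/32, limited by registers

registers: 2 blocks
shared memory: 16 blocks
warps: 5 blocks
blocks: 24 blocks

Answer: 2 blocks, 22 active warps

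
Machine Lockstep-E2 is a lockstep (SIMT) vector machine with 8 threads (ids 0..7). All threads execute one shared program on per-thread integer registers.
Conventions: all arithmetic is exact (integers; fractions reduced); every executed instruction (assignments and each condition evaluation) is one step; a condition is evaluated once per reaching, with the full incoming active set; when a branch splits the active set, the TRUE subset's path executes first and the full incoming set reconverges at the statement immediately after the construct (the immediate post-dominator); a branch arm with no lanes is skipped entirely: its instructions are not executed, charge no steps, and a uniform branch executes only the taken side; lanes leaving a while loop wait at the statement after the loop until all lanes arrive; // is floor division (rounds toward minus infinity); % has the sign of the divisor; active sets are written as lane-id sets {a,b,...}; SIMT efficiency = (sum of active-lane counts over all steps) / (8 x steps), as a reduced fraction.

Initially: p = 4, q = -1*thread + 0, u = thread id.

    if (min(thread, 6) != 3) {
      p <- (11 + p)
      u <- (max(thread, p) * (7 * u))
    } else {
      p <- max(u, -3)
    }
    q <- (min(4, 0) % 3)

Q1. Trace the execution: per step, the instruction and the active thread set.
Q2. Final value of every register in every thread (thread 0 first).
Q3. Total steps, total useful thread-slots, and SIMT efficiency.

step 0: eval (min(thread, 6) != 3)   {0,1,2,3,4,5,6,7}
step 1: p <- (11 + p)                {0,1,2,4,5,6,7}
step 2: u <- (max(thread, p) * (7 * u)) {0,1,2,4,5,6,7}
step 3: p <- max(u, -3)              {3}
step 4: q <- (min(4, 0) % 3)         {0,1,2,3,4,5,6,7}

Answer: 5 steps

p: 15,15,15,3,15,15,15,15
q: 0,0,0,0,0,0,0,0
u: 0,105,210,3,420,525,630,735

steps = 5; useful = 31; efficiency = 31/40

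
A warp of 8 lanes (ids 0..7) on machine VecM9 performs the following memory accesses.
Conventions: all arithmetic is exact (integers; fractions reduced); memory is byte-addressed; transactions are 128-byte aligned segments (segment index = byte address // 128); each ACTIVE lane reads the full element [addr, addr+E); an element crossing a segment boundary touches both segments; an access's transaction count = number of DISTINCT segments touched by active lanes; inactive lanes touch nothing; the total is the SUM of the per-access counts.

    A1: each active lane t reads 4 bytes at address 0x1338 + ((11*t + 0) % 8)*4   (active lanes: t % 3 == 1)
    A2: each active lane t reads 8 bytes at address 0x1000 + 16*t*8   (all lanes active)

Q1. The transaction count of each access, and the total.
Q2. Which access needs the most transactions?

A1: 1 transaction
A2: 8 transactions

Answer: 1,8; total 9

Answer: A2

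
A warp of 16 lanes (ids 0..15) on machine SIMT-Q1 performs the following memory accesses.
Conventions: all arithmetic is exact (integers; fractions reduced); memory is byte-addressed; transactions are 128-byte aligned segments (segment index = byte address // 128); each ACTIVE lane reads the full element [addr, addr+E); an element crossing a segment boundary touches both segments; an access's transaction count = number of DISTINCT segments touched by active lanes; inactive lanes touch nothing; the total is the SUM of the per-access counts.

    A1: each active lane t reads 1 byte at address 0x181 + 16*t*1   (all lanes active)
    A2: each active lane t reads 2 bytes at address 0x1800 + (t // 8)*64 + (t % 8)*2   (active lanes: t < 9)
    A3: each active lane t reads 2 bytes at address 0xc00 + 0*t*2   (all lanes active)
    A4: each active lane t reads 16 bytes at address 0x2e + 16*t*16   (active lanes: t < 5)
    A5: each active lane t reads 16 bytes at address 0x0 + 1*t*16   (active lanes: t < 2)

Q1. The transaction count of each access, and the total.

A1: 2 transactions
A2: 1 transaction
A3: 1 transaction
A4: 5 transactions
A5: 1 transaction

Answer: 2,1,1,5,1; total 10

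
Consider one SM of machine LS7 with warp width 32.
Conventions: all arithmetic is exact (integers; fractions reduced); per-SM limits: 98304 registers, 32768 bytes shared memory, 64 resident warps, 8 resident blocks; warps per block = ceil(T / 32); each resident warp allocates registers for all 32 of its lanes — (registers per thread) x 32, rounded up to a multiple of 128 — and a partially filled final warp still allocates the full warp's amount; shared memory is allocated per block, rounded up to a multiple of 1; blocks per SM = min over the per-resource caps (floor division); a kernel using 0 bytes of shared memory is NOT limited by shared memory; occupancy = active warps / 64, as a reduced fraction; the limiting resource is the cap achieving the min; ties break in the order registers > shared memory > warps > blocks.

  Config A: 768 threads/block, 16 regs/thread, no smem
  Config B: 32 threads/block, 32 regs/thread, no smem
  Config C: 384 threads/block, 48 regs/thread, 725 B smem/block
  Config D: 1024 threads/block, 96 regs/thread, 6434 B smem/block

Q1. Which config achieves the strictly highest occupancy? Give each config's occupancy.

occupancies: A 3/4, B 1/8, C 15/16, D 1/2

Answer: C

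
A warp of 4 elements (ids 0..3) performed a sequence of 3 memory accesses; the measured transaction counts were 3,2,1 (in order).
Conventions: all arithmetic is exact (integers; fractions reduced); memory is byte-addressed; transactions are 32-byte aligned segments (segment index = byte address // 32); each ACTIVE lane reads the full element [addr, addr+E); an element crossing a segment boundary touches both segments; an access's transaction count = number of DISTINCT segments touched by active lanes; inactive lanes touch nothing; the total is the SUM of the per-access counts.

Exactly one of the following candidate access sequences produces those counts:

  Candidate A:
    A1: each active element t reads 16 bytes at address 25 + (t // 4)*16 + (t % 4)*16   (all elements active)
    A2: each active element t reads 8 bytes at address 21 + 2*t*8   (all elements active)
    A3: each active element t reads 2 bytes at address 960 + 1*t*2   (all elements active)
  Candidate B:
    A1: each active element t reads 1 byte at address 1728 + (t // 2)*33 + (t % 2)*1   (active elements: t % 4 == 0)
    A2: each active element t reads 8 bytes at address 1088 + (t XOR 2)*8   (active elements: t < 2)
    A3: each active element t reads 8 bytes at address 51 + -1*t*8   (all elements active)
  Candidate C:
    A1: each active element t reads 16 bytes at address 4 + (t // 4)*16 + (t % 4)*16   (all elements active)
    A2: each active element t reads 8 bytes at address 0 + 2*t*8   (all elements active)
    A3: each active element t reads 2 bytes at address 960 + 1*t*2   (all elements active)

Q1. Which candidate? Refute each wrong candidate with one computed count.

A: A2 gives 3 transactions, not 2
B: A1 gives 1 transaction, not 3
C: all counts match (3,2,1)

Answer: C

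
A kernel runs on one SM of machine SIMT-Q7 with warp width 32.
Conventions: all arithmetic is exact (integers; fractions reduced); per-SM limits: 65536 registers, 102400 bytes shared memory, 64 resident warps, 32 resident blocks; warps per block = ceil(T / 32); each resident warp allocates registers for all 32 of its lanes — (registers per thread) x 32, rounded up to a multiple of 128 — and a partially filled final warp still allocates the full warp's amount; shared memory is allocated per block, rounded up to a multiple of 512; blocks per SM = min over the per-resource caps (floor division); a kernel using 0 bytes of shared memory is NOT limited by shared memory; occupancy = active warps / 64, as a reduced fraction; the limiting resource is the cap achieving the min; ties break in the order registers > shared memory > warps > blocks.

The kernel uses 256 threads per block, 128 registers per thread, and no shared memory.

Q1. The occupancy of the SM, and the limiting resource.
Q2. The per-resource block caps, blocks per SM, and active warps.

Answer: occupancy 1/4, limited by registers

registers: 2 blocks
shared memory: no limit (kernel uses none)
warps: 8 blocks
blocks: 32 blocks

Answer: 2 blocks, 16 active warps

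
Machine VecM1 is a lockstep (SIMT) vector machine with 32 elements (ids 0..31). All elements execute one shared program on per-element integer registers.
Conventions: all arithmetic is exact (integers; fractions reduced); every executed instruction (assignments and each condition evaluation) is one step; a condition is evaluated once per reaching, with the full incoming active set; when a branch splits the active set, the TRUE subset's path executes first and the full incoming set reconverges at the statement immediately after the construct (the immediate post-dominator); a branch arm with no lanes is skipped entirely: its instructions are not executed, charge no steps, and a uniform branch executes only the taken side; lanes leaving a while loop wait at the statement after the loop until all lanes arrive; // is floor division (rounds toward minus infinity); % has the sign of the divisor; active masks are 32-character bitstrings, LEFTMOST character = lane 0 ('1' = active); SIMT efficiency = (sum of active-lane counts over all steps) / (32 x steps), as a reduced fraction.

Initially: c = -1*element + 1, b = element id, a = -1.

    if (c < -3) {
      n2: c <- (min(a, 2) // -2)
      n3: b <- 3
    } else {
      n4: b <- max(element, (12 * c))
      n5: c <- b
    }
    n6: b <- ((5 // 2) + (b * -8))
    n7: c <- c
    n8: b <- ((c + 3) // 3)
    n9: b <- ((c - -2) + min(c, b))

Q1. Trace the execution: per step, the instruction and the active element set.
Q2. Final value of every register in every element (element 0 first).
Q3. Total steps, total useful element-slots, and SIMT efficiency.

step 0: eval (c < -3)                11111111111111111111111111111111
step 1: c <- (min(a, 2) // -2)       00000111111111111111111111111111
step 2: b <- 3                       00000111111111111111111111111111
step 3: b <- max(element, (12 * c))  11111000000000000000000000000000
step 4: c <- b                       11111000000000000000000000000000
step 5: b <- ((5 // 2) + (b * -8))   11111111111111111111111111111111
step 6: c <- c                       11111111111111111111111111111111
step 7: b <- ((c + 3) // 3)          11111111111111111111111111111111
step 8: b <- ((c - -2) + min(c, b))  11111111111111111111111111111111

Answer: 9 steps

c: 12,1,2,3,4,0,0,0,0,0,0,0,0,0,0,0,0,0,0,0,0,0,0,0,0,0,0,0,0,0,0,0
b: 19,4,5,7,8,2,2,2,2,2,2,2,2,2,2,2,2,2,2,2,2,2,2,2,2,2,2,2,2,2,2,2
a: -1,-1,-1,-1,-1,-1,-1,-1,-1,-1,-1,-1,-1,-1,-1,-1,-1,-1,-1,-1,-1,-1,-1,-1,-1,-1,-1,-1,-1,-1,-1,-1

steps = 9; useful = 224; efficiency = 224/288 = 7/9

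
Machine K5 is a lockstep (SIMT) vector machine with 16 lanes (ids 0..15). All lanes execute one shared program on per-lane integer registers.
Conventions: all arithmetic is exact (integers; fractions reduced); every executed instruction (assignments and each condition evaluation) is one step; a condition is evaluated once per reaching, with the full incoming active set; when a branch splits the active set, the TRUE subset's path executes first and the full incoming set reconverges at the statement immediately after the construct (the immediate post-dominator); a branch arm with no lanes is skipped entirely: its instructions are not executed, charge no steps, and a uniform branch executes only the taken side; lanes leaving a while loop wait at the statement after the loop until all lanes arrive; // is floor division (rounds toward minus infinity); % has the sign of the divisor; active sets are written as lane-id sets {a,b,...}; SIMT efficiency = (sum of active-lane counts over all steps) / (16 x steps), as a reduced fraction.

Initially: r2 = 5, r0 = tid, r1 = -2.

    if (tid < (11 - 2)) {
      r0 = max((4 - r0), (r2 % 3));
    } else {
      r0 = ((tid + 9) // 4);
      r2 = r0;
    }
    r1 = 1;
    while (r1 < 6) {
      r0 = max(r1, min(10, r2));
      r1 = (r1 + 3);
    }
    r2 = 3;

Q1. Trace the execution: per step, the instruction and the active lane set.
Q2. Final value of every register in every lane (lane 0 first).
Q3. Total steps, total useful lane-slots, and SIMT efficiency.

step 0: eval (tid < (11 - 2))        {0,1,2,3,4,5,6,7,8,9,10,11,12,13,14,15}
step 1: r0 <- max((4 - r0), (r2 % 3)) {0,1,2,3,4,5,6,7,8}
step 2: r0 <- ((tid + 9) // 4)       {9,10,11,12,13,14,15}
step 3: r2 <- r0                     {9,10,11,12,13,14,15}
step 4: r1 <- 1                      {0,1,2,3,4,5,6,7,8,9,10,11,12,13,14,15}
step 5: eval (r1 < 6)                {0,1,2,3,4,5,6,7,8,9,10,11,12,13,14,15}
step 6: r0 <- max(r1, min(10, r2))   {0,1,2,3,4,5,6,7,8,9,10,11,12,13,14,15}
step 7: r1 <- (r1 + 3)               {0,1,2,3,4,5,6,7,8,9,10,11,12,13,14,15}
step 8: eval (r1 < 6)                {0,1,2,3,4,5,6,7,8,9,10,11,12,13,14,15}
step 9: r0 <- max(r1, min(10, r2))   {0,1,2,3,4,5,6,7,8,9,10,11,12,13,14,15}
step 10: r1 <- (r1 + 3)               {0,1,2,3,4,5,6,7,8,9,10,11,12,13,14,15}
step 11: eval (r1 < 6)                {0,1,2,3,4,5,6,7,8,9,10,11,12,13,14,15}
step 12: r2 <- 3                      {0,1,2,3,4,5,6,7,8,9,10,11,12,13,14,15}

Answer: 13 steps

r2: 3,3,3,3,3,3,3,3,3,3,3,3,3,3,3,3
r0: 5,5,5,5,5,5,5,5,5,4,4,5,5,5,5,6
r1: 7,7,7,7,7,7,7,7,7,7,7,7,7,7,7,7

steps = 13; useful = 183; efficiency = 183/208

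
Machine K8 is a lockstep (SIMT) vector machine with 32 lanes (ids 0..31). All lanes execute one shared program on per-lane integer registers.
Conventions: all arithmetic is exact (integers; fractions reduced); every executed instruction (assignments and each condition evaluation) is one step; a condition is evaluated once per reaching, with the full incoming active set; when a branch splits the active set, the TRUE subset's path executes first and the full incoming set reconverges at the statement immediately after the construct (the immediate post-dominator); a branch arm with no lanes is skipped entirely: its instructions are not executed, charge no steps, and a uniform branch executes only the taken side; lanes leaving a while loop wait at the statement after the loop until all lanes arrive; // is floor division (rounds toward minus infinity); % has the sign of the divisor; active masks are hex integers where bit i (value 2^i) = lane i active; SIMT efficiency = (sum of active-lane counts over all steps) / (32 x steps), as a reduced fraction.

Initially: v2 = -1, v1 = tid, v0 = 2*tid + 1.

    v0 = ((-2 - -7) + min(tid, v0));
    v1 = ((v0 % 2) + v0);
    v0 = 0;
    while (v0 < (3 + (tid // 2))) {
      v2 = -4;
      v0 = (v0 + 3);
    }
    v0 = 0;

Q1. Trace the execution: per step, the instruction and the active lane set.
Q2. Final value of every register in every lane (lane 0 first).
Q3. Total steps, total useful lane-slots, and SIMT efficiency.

step 0: v0 <- ((-2 - -7) + min(tid, v0)) 0xffffffff
step 1: v1 <- ((v0 % 2) + v0)        0xffffffff
step 2: v0 <- 0                      0xffffffff
step 3: eval (v0 < (3 + (tid // 2))) 0xffffffff
step 4: v2 <- -4                     0xffffffff
step 5: v0 <- (v0 + 3)               0xffffffff
step 6: eval (v0 < (3 + (tid // 2))) 0xffffffff
step 7: v2 <- -4                     0xfffffffc
step 8: v0 <- (v0 + 3)               0xfffffffc
step 9: eval (v0 < (3 + (tid // 2))) 0xfffffffc
step 10: v2 <- -4                     0xffffff00
step 11: v0 <- (v0 + 3)               0xffffff00
step 12: eval (v0 < (3 + (tid // 2))) 0xffffff00
step 13: v2 <- -4                     0xffffc000
step 14: v0 <- (v0 + 3)               0xffffc000
step 15: eval (v0 < (3 + (tid // 2))) 0xffffc000
step 16: v2 <- -4                     0xfff00000
step 17: v0 <- (v0 + 3)               0xfff00000
step 18: eval (v0 < (3 + (tid // 2))) 0xfff00000
step 19: v2 <- -4                     0xfc000000
step 20: v0 <- (v0 + 3)               0xfc000000
step 21: eval (v0 < (3 + (tid // 2))) 0xfc000000
step 22: v0 <- 0                      0xffffffff

Answer: 23 steps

v2: -4,-4,-4,-4,-4,-4,-4,-4,-4,-4,-4,-4,-4,-4,-4,-4,-4,-4,-4,-4,-4,-4,-4,-4,-4,-4,-4,-4,-4,-4,-4,-4
v1: 6,6,8,8,10,10,12,12,14,14,16,16,18,18,20,20,22,22,24,24,26,26,28,28,30,30,32,32,34,34,36,36
v0: 0,0,0,0,0,0,0,0,0,0,0,0,0,0,0,0,0,0,0,0,0,0,0,0,0,0,0,0,0,0,0,0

steps = 23; useful = 526; efficiency = 526/736 = 263/368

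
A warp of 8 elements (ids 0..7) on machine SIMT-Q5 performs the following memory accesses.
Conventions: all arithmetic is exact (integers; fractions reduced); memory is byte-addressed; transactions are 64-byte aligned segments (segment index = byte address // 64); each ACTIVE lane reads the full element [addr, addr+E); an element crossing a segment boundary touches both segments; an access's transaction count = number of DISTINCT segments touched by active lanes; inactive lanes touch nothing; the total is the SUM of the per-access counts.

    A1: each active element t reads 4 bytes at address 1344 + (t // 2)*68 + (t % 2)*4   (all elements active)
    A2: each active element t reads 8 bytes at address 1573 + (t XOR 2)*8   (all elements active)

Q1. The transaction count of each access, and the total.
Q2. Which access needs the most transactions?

A1: 4 transactions
A2: 2 transactions

Answer: 4,2; total 6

Answer: A1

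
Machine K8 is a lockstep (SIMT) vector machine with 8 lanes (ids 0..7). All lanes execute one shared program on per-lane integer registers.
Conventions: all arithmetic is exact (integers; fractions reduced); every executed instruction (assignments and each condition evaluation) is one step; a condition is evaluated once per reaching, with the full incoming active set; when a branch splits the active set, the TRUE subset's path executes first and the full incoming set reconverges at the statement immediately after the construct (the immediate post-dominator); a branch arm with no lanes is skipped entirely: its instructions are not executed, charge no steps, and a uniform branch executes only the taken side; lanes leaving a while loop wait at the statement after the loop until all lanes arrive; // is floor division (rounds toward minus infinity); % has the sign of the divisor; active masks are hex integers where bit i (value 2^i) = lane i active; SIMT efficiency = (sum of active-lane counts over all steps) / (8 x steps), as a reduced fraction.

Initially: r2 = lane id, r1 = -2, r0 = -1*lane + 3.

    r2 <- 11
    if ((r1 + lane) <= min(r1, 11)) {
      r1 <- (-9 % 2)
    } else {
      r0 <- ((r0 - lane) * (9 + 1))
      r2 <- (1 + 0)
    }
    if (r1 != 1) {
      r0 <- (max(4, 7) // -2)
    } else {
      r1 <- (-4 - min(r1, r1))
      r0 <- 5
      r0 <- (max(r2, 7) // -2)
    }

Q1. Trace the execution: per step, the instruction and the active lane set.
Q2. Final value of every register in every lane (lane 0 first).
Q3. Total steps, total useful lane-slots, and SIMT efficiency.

step 0: r2 <- 11                     0xff
step 1: eval ((r1 + lane) <= min(r1, 11)) 0xff
step 2: r1 <- (-9 % 2)               0x01
step 3: r0 <- ((r0 - lane) * (9 + 1)) 0xfe
step 4: r2 <- (1 + 0)                0xfe
step 5: eval (r1 != 1)               0xff
step 6: r0 <- (max(4, 7) // -2)      0xfe
step 7: r1 <- (-4 - min(r1, r1))     0x01
step 8: r0 <- 5                      0x01
step 9: r0 <- (max(r2, 7) // -2)     0x01

Answer: 10 steps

r2: 11,1,1,1,1,1,1,1
r1: -5,-2,-2,-2,-2,-2,-2,-2
r0: -6,-4,-4,-4,-4,-4,-4,-4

steps = 10; useful = 49; efficiency = 49/80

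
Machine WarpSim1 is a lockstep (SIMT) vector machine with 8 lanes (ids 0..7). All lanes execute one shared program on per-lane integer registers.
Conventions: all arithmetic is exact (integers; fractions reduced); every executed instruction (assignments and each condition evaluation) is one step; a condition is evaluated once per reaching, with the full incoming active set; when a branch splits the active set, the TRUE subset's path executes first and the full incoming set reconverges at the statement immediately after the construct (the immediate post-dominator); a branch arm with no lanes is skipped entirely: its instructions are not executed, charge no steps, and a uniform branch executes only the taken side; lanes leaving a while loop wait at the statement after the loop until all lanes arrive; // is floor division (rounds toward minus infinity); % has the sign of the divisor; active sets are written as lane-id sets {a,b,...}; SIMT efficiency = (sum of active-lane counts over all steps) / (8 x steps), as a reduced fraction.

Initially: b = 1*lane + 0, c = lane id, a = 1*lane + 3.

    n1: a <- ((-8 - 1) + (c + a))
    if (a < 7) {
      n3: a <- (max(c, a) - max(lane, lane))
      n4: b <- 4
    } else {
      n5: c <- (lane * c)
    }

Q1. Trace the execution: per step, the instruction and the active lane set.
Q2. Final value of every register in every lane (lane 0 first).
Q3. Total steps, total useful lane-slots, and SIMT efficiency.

step 0: a <- ((-8 - 1) + (c + a))    {0,1,2,3,4,5,6,7}
step 1: eval (a < 7)                 {0,1,2,3,4,5,6,7}
step 2: a <- (max(c, a) - max(lane, lane)) {0,1,2,3,4,5,6}
step 3: b <- 4                       {0,1,2,3,4,5,6}
step 4: c <- (lane * c)              {7}

Answer: 5 steps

b: 4,4,4,4,4,4,4,7
c: 0,1,2,3,4,5,6,49
a: 0,0,0,0,0,0,0,8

steps = 5; useful = 31; efficiency = 31/40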